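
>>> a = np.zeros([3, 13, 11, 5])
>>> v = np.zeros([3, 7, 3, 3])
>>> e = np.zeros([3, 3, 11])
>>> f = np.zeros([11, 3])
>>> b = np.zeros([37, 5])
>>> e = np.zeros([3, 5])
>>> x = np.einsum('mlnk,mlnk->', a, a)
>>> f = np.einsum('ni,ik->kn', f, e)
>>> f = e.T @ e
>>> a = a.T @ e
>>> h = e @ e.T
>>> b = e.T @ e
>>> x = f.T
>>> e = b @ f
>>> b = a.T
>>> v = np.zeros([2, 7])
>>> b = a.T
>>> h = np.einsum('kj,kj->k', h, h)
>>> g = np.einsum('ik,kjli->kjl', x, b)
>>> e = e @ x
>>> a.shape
(5, 11, 13, 5)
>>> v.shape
(2, 7)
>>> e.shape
(5, 5)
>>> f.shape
(5, 5)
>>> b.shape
(5, 13, 11, 5)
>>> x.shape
(5, 5)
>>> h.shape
(3,)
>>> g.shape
(5, 13, 11)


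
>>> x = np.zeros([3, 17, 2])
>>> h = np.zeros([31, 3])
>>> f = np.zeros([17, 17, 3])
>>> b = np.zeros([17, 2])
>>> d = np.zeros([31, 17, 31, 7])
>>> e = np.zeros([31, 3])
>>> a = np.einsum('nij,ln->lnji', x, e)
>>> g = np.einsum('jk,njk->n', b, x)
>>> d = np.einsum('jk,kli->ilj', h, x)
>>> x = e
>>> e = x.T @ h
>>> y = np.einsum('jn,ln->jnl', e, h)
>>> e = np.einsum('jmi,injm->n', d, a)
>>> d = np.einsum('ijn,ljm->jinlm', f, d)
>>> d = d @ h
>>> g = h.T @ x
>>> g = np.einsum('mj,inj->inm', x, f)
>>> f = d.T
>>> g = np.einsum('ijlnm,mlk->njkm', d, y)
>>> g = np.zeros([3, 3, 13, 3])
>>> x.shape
(31, 3)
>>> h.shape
(31, 3)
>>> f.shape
(3, 2, 3, 17, 17)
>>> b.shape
(17, 2)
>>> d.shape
(17, 17, 3, 2, 3)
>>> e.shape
(3,)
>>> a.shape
(31, 3, 2, 17)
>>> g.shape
(3, 3, 13, 3)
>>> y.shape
(3, 3, 31)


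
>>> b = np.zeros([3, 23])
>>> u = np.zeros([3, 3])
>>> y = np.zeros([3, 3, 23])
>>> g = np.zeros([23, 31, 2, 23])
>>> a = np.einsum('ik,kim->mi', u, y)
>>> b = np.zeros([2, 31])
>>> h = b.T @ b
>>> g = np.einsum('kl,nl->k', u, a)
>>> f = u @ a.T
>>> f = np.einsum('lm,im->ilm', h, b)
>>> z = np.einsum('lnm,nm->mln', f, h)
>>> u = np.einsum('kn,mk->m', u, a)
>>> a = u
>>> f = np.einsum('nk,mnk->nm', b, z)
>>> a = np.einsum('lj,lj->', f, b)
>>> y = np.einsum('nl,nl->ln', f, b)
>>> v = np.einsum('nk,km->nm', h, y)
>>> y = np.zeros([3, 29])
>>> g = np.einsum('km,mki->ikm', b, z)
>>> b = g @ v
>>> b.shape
(31, 2, 2)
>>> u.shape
(23,)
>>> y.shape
(3, 29)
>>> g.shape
(31, 2, 31)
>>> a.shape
()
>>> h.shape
(31, 31)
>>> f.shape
(2, 31)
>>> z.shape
(31, 2, 31)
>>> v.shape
(31, 2)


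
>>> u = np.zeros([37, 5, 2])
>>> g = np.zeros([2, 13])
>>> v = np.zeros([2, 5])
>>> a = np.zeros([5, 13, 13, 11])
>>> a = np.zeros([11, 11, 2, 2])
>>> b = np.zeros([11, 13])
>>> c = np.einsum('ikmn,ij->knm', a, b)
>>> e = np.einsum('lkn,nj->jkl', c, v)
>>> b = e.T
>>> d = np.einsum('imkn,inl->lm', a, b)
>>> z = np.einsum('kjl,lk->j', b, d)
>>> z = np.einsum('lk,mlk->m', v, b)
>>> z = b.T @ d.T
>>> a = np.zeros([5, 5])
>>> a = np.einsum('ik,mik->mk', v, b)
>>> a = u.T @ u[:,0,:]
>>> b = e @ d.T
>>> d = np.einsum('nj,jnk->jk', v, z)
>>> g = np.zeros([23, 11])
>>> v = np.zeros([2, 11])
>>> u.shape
(37, 5, 2)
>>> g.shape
(23, 11)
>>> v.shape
(2, 11)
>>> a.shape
(2, 5, 2)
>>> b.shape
(5, 2, 5)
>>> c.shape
(11, 2, 2)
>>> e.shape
(5, 2, 11)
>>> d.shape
(5, 5)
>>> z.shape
(5, 2, 5)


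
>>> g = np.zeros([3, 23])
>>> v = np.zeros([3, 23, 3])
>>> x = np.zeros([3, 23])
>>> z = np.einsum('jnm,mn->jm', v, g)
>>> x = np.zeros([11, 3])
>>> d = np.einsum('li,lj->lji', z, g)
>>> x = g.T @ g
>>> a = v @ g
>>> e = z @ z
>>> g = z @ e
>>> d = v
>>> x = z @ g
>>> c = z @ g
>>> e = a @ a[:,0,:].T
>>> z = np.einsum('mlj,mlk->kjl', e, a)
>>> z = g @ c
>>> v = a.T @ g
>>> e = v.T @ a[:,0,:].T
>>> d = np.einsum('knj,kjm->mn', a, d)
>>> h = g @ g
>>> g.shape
(3, 3)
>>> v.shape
(23, 23, 3)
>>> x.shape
(3, 3)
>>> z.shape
(3, 3)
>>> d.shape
(3, 23)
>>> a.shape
(3, 23, 23)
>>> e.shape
(3, 23, 3)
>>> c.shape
(3, 3)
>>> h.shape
(3, 3)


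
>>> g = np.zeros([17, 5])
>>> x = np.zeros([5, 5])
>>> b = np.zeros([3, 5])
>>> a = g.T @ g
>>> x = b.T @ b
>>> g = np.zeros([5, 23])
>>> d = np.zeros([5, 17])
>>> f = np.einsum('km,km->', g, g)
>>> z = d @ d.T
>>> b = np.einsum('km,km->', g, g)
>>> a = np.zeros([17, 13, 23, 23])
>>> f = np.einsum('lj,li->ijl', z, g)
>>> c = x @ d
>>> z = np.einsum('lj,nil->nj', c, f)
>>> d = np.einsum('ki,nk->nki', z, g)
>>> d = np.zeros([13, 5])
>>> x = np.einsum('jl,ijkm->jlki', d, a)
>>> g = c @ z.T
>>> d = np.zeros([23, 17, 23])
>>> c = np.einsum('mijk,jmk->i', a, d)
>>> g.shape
(5, 23)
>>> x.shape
(13, 5, 23, 17)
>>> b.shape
()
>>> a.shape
(17, 13, 23, 23)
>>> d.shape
(23, 17, 23)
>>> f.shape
(23, 5, 5)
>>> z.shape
(23, 17)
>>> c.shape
(13,)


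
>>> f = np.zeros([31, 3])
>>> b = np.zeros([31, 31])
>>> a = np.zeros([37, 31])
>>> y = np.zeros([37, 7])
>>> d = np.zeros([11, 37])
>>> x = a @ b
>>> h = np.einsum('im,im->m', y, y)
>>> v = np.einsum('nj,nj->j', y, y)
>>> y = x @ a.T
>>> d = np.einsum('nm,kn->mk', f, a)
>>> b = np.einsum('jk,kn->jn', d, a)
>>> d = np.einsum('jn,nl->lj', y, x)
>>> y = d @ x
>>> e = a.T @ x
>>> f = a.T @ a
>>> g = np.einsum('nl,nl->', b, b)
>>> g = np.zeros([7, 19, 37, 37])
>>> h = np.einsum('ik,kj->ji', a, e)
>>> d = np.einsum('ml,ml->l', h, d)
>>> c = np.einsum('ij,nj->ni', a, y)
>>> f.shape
(31, 31)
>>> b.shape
(3, 31)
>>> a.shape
(37, 31)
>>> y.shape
(31, 31)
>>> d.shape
(37,)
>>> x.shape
(37, 31)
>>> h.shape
(31, 37)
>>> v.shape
(7,)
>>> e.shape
(31, 31)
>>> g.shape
(7, 19, 37, 37)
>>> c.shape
(31, 37)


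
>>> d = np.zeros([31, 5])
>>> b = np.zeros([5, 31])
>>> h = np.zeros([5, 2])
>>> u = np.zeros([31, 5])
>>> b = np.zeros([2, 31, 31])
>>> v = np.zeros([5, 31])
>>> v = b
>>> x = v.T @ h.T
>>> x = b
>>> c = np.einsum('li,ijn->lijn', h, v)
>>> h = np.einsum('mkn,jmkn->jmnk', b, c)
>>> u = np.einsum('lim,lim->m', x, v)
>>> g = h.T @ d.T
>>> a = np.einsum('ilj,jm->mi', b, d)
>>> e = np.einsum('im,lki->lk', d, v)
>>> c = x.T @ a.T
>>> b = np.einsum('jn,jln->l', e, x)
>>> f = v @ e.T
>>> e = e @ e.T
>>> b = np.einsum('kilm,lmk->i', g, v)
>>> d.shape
(31, 5)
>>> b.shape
(31,)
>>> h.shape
(5, 2, 31, 31)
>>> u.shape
(31,)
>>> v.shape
(2, 31, 31)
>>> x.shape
(2, 31, 31)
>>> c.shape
(31, 31, 5)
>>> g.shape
(31, 31, 2, 31)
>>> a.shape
(5, 2)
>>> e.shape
(2, 2)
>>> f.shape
(2, 31, 2)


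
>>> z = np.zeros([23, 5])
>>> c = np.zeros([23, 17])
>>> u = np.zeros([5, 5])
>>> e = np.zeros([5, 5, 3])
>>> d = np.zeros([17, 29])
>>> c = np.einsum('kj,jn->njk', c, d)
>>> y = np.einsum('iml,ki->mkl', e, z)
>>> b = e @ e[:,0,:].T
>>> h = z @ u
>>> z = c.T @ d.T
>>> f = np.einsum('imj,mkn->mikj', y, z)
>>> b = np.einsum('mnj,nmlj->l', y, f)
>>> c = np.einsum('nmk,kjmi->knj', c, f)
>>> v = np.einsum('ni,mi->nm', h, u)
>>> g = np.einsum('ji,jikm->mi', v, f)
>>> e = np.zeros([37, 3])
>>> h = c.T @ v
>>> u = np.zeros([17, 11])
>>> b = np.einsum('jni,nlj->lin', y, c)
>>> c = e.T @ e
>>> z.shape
(23, 17, 17)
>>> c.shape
(3, 3)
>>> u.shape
(17, 11)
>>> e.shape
(37, 3)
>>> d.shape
(17, 29)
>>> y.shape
(5, 23, 3)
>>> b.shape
(29, 3, 23)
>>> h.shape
(5, 29, 5)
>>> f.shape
(23, 5, 17, 3)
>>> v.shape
(23, 5)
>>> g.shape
(3, 5)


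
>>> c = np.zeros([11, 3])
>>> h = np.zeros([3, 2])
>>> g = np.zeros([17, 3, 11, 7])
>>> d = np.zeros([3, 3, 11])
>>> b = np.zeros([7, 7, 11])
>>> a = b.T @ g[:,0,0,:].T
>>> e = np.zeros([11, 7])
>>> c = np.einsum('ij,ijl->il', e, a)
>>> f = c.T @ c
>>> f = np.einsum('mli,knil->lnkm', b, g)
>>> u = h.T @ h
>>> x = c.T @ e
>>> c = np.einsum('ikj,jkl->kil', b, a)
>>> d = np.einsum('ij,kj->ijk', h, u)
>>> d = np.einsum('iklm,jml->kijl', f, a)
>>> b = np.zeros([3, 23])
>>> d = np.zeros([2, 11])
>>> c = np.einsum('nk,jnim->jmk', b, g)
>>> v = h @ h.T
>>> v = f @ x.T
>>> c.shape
(17, 7, 23)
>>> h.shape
(3, 2)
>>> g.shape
(17, 3, 11, 7)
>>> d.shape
(2, 11)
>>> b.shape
(3, 23)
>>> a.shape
(11, 7, 17)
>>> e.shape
(11, 7)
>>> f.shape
(7, 3, 17, 7)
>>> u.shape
(2, 2)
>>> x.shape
(17, 7)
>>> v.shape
(7, 3, 17, 17)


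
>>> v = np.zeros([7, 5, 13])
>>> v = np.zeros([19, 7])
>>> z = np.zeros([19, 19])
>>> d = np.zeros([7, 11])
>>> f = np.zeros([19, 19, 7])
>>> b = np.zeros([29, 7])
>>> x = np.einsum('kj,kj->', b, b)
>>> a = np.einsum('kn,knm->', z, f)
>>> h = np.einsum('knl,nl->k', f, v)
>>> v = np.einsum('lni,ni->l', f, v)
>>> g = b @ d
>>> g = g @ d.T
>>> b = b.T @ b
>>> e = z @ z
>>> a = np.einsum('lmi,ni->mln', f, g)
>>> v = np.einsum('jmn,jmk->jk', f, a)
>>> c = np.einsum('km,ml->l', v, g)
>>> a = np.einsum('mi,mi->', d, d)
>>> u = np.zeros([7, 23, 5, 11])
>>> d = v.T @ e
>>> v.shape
(19, 29)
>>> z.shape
(19, 19)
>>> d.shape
(29, 19)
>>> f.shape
(19, 19, 7)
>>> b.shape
(7, 7)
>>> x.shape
()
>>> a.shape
()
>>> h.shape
(19,)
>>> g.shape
(29, 7)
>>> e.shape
(19, 19)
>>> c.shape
(7,)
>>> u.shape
(7, 23, 5, 11)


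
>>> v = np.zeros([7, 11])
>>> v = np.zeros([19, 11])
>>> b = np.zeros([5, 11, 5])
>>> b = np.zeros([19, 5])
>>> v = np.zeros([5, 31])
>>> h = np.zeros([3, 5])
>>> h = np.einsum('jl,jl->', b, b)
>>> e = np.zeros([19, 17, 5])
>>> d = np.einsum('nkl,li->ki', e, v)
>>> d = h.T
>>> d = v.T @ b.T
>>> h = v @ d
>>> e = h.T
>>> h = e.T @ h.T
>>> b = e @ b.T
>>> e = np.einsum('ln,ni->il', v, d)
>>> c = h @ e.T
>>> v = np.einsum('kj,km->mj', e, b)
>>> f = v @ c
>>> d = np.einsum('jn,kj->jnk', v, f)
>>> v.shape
(19, 5)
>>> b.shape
(19, 19)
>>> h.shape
(5, 5)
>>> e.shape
(19, 5)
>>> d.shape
(19, 5, 19)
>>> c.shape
(5, 19)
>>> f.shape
(19, 19)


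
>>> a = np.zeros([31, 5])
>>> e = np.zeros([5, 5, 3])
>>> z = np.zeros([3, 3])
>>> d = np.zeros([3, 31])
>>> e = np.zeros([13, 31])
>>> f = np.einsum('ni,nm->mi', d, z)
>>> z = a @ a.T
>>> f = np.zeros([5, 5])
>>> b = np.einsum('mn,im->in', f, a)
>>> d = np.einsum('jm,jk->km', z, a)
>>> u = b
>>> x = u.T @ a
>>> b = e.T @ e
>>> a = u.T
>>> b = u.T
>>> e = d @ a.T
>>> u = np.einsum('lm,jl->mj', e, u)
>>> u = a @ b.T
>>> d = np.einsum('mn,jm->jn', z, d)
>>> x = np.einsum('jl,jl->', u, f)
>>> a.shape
(5, 31)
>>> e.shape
(5, 5)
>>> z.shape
(31, 31)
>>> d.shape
(5, 31)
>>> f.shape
(5, 5)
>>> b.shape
(5, 31)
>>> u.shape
(5, 5)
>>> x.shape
()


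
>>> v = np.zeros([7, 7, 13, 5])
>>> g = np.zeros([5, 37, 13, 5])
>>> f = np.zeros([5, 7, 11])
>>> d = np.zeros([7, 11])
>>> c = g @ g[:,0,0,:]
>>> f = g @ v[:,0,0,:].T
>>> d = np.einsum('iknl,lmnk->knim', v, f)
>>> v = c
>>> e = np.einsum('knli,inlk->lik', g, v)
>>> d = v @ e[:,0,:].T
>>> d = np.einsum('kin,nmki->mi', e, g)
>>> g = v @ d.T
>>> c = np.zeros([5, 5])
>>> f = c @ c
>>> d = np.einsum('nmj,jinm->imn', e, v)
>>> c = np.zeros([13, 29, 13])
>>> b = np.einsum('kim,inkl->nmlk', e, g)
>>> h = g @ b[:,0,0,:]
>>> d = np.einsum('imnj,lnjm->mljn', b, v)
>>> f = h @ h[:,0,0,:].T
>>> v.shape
(5, 37, 13, 5)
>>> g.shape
(5, 37, 13, 37)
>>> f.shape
(5, 37, 13, 5)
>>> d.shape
(5, 5, 13, 37)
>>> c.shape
(13, 29, 13)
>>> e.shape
(13, 5, 5)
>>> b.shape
(37, 5, 37, 13)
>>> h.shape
(5, 37, 13, 13)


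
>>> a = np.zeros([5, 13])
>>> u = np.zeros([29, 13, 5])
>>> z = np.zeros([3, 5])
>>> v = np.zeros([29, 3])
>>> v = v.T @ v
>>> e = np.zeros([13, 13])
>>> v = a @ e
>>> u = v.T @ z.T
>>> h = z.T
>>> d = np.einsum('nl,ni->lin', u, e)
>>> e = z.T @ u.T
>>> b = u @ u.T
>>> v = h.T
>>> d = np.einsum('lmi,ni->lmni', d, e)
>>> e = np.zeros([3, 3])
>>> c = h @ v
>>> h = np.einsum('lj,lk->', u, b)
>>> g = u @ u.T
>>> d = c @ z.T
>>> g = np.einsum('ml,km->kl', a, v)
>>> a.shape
(5, 13)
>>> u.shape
(13, 3)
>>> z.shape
(3, 5)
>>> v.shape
(3, 5)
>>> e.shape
(3, 3)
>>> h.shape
()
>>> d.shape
(5, 3)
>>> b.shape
(13, 13)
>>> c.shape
(5, 5)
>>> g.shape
(3, 13)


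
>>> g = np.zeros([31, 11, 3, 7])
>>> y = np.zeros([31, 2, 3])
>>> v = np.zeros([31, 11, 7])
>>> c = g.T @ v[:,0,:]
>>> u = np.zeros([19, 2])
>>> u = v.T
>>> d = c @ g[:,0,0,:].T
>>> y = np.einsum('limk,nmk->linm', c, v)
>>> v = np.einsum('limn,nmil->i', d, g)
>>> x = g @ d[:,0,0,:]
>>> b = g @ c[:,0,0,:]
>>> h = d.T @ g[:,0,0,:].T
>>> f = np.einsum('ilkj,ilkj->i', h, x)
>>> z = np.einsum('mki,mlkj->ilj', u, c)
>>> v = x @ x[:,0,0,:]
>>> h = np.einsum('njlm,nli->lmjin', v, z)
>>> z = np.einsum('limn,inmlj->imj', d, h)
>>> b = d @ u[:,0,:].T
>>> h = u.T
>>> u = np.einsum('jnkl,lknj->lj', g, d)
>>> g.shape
(31, 11, 3, 7)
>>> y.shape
(7, 3, 31, 11)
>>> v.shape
(31, 11, 3, 31)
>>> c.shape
(7, 3, 11, 7)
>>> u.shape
(7, 31)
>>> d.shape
(7, 3, 11, 31)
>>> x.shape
(31, 11, 3, 31)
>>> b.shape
(7, 3, 11, 7)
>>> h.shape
(31, 11, 7)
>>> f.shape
(31,)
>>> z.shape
(3, 11, 31)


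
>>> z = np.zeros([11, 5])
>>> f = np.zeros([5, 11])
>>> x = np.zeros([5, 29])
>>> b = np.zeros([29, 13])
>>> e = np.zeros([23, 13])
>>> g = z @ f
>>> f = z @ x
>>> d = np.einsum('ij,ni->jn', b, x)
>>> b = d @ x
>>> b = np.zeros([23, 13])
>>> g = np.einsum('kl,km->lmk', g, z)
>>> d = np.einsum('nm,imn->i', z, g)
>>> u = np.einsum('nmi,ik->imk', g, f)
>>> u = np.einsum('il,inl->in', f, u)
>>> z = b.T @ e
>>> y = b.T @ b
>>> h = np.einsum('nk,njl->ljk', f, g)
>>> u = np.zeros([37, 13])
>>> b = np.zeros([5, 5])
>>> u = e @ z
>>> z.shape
(13, 13)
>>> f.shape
(11, 29)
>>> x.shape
(5, 29)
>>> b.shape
(5, 5)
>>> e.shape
(23, 13)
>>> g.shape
(11, 5, 11)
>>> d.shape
(11,)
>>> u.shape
(23, 13)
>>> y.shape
(13, 13)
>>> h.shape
(11, 5, 29)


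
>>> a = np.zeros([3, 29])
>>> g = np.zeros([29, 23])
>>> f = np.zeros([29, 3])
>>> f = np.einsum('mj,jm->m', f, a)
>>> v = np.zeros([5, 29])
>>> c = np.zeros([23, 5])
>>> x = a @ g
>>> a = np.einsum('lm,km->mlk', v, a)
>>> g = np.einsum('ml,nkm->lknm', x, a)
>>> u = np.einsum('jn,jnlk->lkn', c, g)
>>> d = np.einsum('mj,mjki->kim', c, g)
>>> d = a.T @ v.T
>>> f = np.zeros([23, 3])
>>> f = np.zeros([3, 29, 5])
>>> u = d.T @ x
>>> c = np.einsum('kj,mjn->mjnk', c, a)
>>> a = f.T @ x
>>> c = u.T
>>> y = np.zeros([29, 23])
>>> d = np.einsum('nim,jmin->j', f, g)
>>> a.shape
(5, 29, 23)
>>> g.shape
(23, 5, 29, 3)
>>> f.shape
(3, 29, 5)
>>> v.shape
(5, 29)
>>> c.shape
(23, 5, 5)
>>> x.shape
(3, 23)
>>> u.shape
(5, 5, 23)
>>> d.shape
(23,)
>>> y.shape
(29, 23)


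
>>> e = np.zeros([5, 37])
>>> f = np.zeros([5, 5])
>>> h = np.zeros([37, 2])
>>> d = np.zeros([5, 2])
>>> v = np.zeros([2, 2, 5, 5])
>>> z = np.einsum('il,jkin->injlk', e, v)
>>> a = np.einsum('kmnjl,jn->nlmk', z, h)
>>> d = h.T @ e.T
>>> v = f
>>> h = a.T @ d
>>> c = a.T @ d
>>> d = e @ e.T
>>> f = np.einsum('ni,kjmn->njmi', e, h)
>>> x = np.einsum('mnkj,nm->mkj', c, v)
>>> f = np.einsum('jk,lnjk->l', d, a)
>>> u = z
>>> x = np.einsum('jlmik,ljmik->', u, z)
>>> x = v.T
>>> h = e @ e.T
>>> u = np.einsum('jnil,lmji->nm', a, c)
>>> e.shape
(5, 37)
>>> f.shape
(2,)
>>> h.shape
(5, 5)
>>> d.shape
(5, 5)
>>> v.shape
(5, 5)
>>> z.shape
(5, 5, 2, 37, 2)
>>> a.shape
(2, 2, 5, 5)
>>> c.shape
(5, 5, 2, 5)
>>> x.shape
(5, 5)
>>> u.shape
(2, 5)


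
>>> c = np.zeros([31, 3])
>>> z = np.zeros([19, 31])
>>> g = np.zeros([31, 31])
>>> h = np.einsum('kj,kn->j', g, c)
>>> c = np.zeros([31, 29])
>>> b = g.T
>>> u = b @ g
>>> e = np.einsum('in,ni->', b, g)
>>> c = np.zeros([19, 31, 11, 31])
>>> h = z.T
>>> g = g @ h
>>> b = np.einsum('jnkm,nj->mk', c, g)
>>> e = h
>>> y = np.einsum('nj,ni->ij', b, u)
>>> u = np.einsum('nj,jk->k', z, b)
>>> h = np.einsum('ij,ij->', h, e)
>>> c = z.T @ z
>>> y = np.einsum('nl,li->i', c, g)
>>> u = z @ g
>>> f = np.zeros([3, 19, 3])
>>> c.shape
(31, 31)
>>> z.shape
(19, 31)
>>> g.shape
(31, 19)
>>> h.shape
()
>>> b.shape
(31, 11)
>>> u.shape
(19, 19)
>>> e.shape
(31, 19)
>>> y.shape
(19,)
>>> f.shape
(3, 19, 3)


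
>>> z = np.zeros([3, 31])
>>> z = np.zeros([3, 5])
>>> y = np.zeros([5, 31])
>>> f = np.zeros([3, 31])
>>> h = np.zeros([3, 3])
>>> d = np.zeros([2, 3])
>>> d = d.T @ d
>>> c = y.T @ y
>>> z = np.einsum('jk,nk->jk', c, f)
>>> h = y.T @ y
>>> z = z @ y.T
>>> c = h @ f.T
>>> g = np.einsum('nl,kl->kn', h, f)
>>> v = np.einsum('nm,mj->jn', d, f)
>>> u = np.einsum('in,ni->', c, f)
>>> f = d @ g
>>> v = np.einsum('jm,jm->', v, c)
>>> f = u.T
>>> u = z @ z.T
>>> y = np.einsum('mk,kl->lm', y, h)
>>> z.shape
(31, 5)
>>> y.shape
(31, 5)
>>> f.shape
()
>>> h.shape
(31, 31)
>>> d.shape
(3, 3)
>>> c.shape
(31, 3)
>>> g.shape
(3, 31)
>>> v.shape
()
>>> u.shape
(31, 31)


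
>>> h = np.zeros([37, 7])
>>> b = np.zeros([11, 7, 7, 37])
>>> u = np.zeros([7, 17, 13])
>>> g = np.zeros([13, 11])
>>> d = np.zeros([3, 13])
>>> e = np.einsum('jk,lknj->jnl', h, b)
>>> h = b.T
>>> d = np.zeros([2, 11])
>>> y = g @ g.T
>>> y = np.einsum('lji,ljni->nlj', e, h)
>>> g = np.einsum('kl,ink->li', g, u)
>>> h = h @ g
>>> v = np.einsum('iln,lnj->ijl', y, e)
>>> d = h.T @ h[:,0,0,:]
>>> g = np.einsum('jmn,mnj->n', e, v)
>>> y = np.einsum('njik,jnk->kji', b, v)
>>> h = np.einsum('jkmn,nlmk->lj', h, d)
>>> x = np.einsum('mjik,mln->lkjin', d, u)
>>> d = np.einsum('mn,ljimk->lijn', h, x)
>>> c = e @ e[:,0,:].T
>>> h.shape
(7, 37)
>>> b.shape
(11, 7, 7, 37)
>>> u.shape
(7, 17, 13)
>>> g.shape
(11,)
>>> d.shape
(17, 7, 7, 37)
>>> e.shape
(37, 7, 11)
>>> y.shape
(37, 7, 7)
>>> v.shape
(7, 11, 37)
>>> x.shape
(17, 7, 7, 7, 13)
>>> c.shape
(37, 7, 37)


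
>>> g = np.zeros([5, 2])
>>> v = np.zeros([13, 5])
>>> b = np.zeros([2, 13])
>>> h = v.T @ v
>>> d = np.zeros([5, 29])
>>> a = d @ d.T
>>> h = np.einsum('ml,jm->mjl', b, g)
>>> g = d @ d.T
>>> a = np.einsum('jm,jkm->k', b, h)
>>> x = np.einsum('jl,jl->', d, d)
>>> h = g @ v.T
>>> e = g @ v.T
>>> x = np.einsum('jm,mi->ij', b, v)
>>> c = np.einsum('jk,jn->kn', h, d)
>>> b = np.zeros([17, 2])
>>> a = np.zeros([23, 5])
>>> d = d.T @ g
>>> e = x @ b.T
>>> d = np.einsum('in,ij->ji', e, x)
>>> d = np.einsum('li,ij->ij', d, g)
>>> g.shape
(5, 5)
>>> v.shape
(13, 5)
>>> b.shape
(17, 2)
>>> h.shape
(5, 13)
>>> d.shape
(5, 5)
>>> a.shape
(23, 5)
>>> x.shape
(5, 2)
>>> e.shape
(5, 17)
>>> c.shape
(13, 29)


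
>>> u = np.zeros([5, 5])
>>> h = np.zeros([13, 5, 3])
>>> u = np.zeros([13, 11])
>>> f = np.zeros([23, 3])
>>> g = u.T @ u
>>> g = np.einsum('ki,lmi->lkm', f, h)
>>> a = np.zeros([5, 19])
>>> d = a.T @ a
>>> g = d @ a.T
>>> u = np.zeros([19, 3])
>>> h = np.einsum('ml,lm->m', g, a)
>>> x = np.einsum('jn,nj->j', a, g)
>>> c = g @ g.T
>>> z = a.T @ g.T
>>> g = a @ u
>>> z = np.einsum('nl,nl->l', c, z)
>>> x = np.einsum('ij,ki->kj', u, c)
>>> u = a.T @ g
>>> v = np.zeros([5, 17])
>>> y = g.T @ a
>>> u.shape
(19, 3)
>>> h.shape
(19,)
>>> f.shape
(23, 3)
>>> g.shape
(5, 3)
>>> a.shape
(5, 19)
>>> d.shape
(19, 19)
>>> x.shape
(19, 3)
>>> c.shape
(19, 19)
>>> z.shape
(19,)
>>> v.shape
(5, 17)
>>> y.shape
(3, 19)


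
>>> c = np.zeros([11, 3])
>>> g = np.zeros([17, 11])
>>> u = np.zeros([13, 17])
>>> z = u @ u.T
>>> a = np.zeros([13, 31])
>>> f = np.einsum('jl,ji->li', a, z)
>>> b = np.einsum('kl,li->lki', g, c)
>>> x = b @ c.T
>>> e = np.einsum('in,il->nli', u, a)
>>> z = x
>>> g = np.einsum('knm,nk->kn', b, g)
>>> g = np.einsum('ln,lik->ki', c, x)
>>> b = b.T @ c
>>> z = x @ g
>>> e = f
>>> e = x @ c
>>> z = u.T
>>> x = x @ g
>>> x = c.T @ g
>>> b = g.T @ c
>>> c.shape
(11, 3)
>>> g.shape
(11, 17)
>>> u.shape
(13, 17)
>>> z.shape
(17, 13)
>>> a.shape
(13, 31)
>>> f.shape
(31, 13)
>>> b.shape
(17, 3)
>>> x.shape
(3, 17)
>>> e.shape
(11, 17, 3)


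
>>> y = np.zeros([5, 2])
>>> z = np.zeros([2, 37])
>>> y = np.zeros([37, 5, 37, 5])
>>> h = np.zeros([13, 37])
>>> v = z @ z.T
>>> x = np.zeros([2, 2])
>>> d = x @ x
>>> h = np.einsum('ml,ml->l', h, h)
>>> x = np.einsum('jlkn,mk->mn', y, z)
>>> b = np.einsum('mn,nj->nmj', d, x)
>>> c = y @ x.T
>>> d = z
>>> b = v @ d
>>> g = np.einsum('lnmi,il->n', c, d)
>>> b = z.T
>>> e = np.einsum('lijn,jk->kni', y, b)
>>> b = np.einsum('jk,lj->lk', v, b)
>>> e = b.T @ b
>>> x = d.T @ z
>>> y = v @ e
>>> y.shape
(2, 2)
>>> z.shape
(2, 37)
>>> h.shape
(37,)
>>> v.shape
(2, 2)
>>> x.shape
(37, 37)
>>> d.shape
(2, 37)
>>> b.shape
(37, 2)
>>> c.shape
(37, 5, 37, 2)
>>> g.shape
(5,)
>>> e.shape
(2, 2)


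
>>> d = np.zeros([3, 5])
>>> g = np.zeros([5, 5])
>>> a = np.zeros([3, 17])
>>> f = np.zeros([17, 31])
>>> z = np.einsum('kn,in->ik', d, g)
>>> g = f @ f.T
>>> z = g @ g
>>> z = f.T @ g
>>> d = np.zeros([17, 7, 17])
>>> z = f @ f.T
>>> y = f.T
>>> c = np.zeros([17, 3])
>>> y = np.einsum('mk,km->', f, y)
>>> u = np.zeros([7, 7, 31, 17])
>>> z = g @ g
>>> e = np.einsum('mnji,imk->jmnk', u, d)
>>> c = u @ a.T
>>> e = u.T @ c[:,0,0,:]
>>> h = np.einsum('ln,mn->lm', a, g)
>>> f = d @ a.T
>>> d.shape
(17, 7, 17)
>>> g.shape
(17, 17)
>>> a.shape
(3, 17)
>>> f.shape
(17, 7, 3)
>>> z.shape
(17, 17)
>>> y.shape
()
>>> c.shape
(7, 7, 31, 3)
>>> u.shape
(7, 7, 31, 17)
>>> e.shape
(17, 31, 7, 3)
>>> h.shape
(3, 17)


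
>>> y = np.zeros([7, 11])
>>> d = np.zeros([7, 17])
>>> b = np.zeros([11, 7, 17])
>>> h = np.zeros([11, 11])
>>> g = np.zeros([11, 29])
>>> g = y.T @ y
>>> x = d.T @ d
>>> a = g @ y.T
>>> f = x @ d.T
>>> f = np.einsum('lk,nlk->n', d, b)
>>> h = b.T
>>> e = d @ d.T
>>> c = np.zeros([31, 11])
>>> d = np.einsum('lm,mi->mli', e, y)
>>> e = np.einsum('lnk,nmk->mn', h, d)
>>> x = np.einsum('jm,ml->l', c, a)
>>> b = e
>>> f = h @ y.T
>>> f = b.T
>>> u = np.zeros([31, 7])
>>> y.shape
(7, 11)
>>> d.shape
(7, 7, 11)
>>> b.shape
(7, 7)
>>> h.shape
(17, 7, 11)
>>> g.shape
(11, 11)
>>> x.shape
(7,)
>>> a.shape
(11, 7)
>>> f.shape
(7, 7)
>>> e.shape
(7, 7)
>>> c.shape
(31, 11)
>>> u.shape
(31, 7)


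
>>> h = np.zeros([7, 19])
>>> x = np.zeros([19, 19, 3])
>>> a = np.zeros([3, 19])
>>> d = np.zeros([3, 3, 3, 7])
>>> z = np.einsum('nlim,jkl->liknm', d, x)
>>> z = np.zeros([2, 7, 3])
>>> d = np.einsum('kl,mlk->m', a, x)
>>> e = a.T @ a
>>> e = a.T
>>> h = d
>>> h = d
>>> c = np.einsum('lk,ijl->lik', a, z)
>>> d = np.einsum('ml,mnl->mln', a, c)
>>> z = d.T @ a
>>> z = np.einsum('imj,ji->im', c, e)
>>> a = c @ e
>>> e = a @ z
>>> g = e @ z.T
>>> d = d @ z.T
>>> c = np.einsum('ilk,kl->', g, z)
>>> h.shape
(19,)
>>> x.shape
(19, 19, 3)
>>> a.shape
(3, 2, 3)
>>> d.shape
(3, 19, 3)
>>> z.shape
(3, 2)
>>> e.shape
(3, 2, 2)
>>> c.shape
()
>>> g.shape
(3, 2, 3)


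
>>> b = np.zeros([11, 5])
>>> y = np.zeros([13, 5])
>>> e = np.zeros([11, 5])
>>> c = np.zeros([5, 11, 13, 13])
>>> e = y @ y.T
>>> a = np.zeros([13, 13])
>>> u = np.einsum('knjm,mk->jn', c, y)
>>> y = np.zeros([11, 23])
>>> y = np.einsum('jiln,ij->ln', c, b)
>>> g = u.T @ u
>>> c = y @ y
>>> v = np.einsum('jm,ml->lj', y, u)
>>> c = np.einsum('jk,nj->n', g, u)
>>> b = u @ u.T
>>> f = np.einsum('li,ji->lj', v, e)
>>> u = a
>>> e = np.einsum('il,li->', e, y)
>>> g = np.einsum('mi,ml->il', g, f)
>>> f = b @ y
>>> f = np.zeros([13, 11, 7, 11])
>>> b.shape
(13, 13)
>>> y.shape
(13, 13)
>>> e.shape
()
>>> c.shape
(13,)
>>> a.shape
(13, 13)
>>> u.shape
(13, 13)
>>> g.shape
(11, 13)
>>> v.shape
(11, 13)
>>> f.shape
(13, 11, 7, 11)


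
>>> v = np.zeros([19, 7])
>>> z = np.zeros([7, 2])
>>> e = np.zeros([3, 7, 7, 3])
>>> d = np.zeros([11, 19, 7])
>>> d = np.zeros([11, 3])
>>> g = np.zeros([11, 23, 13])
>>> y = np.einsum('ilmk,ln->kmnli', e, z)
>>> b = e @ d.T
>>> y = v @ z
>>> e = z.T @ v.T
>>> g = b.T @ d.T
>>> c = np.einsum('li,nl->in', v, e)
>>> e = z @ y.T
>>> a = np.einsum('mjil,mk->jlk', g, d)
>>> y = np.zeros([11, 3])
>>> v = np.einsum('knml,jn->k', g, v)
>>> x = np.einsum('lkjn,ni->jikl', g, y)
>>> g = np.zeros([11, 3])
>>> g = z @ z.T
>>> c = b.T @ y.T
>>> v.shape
(11,)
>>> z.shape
(7, 2)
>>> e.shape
(7, 19)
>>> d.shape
(11, 3)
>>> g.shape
(7, 7)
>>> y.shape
(11, 3)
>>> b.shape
(3, 7, 7, 11)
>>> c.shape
(11, 7, 7, 11)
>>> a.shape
(7, 11, 3)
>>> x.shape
(7, 3, 7, 11)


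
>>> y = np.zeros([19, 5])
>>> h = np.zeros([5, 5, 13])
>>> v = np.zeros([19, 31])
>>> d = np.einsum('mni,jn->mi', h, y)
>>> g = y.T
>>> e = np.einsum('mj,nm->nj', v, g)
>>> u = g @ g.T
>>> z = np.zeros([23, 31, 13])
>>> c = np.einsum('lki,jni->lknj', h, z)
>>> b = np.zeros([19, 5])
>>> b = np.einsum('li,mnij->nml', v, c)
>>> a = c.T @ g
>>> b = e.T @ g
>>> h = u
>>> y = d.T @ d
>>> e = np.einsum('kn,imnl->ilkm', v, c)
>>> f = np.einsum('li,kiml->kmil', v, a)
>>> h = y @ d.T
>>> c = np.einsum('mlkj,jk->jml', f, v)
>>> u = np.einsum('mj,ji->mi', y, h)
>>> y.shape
(13, 13)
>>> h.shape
(13, 5)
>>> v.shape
(19, 31)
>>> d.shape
(5, 13)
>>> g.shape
(5, 19)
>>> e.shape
(5, 23, 19, 5)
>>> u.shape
(13, 5)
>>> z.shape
(23, 31, 13)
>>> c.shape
(19, 23, 5)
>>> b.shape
(31, 19)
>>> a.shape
(23, 31, 5, 19)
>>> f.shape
(23, 5, 31, 19)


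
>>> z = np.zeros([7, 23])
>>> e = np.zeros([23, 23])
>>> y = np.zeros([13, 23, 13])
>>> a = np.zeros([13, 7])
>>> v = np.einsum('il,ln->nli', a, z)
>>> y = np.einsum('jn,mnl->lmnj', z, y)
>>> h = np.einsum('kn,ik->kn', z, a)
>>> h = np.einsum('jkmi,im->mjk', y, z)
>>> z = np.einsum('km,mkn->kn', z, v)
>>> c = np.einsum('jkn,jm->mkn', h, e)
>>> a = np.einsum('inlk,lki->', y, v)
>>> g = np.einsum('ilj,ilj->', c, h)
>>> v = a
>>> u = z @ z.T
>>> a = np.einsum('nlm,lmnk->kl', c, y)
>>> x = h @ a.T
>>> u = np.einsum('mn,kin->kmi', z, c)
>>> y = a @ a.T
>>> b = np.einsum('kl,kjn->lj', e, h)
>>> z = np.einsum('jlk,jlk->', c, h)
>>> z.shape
()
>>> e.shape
(23, 23)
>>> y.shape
(7, 7)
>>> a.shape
(7, 13)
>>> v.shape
()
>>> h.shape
(23, 13, 13)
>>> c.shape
(23, 13, 13)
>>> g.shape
()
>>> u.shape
(23, 7, 13)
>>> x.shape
(23, 13, 7)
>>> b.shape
(23, 13)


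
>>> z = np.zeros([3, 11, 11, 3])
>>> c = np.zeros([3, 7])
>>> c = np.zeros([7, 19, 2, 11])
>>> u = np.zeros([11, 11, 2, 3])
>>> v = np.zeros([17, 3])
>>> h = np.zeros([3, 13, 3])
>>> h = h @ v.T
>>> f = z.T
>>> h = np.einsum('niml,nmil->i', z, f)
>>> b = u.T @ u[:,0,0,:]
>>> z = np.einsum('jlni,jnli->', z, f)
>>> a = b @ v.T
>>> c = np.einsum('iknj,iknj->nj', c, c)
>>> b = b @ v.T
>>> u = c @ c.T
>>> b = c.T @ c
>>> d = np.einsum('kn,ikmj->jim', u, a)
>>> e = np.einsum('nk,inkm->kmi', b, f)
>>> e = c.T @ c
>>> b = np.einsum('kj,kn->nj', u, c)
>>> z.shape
()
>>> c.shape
(2, 11)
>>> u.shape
(2, 2)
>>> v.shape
(17, 3)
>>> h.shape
(11,)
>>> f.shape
(3, 11, 11, 3)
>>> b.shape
(11, 2)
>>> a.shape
(3, 2, 11, 17)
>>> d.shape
(17, 3, 11)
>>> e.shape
(11, 11)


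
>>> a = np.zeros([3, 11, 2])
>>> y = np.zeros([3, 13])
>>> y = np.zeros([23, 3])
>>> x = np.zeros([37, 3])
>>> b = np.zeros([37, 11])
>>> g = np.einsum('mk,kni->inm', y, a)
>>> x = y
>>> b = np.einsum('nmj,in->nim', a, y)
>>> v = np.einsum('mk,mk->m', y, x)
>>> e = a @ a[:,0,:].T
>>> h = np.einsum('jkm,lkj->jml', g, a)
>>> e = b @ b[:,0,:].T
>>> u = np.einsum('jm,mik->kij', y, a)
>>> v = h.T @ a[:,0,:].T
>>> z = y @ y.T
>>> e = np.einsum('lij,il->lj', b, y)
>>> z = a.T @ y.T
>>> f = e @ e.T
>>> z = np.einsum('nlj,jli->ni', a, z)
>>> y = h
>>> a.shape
(3, 11, 2)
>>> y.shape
(2, 23, 3)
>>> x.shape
(23, 3)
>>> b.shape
(3, 23, 11)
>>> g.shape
(2, 11, 23)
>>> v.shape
(3, 23, 3)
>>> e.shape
(3, 11)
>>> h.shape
(2, 23, 3)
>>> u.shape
(2, 11, 23)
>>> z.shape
(3, 23)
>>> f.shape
(3, 3)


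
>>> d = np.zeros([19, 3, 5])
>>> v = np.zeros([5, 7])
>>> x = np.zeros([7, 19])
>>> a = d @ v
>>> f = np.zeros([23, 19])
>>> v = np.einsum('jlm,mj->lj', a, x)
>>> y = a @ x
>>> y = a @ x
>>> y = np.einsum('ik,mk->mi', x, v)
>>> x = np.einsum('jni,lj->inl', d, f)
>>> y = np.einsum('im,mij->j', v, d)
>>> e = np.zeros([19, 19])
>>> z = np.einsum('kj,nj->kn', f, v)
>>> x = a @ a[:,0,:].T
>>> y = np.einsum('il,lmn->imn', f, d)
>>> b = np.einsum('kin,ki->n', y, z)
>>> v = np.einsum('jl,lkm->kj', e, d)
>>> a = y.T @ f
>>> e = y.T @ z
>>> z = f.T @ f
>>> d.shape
(19, 3, 5)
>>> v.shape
(3, 19)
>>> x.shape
(19, 3, 19)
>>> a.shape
(5, 3, 19)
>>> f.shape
(23, 19)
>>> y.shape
(23, 3, 5)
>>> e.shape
(5, 3, 3)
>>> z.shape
(19, 19)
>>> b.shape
(5,)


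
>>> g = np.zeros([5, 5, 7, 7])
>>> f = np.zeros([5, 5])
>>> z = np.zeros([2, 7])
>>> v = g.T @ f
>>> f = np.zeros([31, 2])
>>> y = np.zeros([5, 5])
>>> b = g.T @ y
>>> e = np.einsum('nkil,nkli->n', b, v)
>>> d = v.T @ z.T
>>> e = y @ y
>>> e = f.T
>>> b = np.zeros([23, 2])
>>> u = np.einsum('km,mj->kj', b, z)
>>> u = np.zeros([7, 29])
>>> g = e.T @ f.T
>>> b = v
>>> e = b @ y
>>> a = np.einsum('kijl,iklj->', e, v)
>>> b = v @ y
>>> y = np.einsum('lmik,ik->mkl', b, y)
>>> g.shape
(31, 31)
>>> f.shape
(31, 2)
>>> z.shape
(2, 7)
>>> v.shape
(7, 7, 5, 5)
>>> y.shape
(7, 5, 7)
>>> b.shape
(7, 7, 5, 5)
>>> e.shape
(7, 7, 5, 5)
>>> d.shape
(5, 5, 7, 2)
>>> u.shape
(7, 29)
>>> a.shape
()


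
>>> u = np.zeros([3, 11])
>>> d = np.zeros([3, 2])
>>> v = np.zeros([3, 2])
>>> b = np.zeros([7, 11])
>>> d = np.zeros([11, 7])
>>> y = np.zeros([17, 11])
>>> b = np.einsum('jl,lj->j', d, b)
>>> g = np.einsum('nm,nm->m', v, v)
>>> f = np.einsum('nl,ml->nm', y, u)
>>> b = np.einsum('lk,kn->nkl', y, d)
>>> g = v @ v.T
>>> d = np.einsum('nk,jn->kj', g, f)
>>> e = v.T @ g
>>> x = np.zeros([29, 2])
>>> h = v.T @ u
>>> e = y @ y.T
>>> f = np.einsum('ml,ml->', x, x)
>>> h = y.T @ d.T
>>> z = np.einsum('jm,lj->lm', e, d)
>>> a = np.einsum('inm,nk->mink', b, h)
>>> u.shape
(3, 11)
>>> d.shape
(3, 17)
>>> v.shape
(3, 2)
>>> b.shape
(7, 11, 17)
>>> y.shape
(17, 11)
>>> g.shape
(3, 3)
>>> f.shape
()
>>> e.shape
(17, 17)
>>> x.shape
(29, 2)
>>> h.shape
(11, 3)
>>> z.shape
(3, 17)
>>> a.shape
(17, 7, 11, 3)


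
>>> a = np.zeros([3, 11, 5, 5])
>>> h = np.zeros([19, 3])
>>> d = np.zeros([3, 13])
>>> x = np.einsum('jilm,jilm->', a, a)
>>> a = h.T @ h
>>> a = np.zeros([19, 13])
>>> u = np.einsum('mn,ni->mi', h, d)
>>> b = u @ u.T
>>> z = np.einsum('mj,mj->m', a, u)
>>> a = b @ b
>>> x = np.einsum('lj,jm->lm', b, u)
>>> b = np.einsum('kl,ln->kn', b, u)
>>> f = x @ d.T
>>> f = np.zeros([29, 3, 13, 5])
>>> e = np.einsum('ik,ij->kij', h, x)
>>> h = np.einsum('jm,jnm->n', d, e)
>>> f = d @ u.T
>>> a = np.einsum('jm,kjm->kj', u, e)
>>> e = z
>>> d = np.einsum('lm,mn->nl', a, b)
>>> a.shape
(3, 19)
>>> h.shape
(19,)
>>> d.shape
(13, 3)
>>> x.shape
(19, 13)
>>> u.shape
(19, 13)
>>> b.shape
(19, 13)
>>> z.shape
(19,)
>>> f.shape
(3, 19)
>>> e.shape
(19,)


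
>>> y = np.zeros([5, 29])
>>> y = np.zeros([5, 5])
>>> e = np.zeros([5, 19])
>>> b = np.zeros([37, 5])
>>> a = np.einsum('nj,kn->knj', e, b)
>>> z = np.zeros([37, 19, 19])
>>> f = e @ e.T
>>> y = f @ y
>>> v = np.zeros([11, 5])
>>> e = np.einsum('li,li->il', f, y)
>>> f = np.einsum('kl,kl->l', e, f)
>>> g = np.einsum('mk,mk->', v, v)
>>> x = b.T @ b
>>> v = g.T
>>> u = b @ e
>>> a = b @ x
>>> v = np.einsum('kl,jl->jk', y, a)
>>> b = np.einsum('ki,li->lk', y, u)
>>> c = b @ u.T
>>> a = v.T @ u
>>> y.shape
(5, 5)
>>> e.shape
(5, 5)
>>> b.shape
(37, 5)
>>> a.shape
(5, 5)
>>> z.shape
(37, 19, 19)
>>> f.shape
(5,)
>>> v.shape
(37, 5)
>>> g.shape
()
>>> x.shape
(5, 5)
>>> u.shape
(37, 5)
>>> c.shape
(37, 37)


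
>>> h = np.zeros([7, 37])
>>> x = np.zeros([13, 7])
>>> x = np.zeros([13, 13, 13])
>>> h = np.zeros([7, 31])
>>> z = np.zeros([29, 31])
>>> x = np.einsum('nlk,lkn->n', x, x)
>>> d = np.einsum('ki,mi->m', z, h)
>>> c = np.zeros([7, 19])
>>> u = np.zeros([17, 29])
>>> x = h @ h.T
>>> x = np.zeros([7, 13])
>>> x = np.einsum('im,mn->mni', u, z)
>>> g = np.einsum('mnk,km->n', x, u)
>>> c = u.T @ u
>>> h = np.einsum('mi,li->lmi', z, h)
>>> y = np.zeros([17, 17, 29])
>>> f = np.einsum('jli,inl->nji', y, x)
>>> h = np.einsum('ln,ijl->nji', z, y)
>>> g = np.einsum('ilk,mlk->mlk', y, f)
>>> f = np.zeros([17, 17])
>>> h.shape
(31, 17, 17)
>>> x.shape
(29, 31, 17)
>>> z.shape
(29, 31)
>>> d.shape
(7,)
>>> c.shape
(29, 29)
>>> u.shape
(17, 29)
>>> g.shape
(31, 17, 29)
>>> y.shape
(17, 17, 29)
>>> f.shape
(17, 17)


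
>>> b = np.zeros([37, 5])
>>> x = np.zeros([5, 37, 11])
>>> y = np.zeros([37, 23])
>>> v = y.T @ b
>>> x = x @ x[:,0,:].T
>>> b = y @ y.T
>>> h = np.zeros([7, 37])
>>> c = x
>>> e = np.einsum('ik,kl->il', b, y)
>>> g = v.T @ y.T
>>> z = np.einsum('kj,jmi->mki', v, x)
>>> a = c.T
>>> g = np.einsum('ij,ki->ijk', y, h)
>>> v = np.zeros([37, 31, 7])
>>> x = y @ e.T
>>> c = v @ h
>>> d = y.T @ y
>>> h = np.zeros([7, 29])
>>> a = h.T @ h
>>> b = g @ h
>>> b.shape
(37, 23, 29)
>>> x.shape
(37, 37)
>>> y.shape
(37, 23)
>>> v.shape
(37, 31, 7)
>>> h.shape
(7, 29)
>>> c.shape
(37, 31, 37)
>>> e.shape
(37, 23)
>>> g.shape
(37, 23, 7)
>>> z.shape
(37, 23, 5)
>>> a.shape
(29, 29)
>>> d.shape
(23, 23)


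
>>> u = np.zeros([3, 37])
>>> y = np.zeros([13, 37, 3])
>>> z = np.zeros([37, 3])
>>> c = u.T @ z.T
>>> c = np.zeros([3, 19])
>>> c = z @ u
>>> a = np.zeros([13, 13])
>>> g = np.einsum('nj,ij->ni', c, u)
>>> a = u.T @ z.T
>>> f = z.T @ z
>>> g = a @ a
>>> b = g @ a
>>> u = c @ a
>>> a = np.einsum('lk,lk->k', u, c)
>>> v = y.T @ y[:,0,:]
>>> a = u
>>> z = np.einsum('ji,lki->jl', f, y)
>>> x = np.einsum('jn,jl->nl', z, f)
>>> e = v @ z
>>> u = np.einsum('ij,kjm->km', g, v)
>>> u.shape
(3, 3)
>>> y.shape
(13, 37, 3)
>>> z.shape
(3, 13)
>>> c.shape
(37, 37)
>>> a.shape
(37, 37)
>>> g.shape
(37, 37)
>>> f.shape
(3, 3)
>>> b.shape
(37, 37)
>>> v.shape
(3, 37, 3)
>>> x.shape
(13, 3)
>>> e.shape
(3, 37, 13)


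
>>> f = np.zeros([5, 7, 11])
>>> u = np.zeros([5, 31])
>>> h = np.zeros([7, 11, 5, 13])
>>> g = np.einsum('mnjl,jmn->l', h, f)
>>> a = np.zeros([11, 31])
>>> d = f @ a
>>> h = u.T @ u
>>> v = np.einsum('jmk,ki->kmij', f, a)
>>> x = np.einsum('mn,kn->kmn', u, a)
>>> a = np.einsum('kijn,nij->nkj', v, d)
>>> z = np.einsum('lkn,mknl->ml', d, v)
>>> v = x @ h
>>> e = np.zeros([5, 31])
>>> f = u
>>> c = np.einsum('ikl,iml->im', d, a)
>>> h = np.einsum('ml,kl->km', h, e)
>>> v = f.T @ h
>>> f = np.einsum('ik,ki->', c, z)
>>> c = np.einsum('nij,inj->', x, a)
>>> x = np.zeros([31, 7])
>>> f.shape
()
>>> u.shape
(5, 31)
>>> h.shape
(5, 31)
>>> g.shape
(13,)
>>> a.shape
(5, 11, 31)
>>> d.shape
(5, 7, 31)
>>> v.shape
(31, 31)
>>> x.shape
(31, 7)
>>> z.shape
(11, 5)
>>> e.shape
(5, 31)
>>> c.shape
()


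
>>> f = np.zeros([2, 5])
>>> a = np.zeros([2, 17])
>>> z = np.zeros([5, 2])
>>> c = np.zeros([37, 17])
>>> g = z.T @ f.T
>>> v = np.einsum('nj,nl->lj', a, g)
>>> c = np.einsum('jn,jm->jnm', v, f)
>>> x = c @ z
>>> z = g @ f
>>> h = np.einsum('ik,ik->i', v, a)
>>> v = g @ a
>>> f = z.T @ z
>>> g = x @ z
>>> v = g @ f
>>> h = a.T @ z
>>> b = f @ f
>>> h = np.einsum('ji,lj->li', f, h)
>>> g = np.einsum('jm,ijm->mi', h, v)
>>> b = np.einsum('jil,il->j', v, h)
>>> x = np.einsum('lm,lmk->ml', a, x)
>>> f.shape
(5, 5)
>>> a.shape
(2, 17)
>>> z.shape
(2, 5)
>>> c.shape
(2, 17, 5)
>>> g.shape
(5, 2)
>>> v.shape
(2, 17, 5)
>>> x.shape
(17, 2)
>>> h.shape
(17, 5)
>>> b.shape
(2,)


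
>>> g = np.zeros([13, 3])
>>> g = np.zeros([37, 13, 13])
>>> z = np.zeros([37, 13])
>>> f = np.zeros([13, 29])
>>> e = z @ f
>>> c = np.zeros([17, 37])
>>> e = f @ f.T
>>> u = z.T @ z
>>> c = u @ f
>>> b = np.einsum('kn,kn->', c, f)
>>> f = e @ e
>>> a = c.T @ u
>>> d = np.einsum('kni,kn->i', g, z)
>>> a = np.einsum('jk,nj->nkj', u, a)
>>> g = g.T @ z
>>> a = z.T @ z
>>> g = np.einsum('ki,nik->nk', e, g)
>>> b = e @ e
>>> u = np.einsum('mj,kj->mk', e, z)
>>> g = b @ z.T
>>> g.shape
(13, 37)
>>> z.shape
(37, 13)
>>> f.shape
(13, 13)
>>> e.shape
(13, 13)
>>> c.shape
(13, 29)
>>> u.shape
(13, 37)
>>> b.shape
(13, 13)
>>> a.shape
(13, 13)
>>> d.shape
(13,)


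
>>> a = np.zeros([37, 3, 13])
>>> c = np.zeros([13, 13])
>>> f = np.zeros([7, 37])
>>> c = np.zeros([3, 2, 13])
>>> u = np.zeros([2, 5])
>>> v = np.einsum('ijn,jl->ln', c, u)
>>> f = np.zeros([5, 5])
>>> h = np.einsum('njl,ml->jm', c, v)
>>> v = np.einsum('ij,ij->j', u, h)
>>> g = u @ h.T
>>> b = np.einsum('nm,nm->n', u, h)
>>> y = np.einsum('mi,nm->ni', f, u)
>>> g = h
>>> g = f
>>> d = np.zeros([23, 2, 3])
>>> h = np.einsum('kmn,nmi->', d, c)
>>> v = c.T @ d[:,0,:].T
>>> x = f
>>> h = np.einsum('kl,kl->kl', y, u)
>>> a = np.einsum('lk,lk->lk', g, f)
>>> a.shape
(5, 5)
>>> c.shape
(3, 2, 13)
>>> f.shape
(5, 5)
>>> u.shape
(2, 5)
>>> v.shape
(13, 2, 23)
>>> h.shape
(2, 5)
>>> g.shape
(5, 5)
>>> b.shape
(2,)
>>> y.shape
(2, 5)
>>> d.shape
(23, 2, 3)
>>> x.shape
(5, 5)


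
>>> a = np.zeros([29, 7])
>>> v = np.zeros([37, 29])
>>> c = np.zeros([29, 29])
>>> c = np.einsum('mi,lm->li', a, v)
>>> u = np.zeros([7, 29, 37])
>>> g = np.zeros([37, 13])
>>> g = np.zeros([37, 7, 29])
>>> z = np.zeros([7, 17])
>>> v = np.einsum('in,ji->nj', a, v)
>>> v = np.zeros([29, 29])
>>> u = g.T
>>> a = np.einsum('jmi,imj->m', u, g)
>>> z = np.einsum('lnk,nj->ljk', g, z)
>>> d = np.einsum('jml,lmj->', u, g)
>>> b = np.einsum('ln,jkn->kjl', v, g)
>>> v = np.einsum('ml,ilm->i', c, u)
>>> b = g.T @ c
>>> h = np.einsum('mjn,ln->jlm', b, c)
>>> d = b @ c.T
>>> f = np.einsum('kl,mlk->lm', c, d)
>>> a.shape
(7,)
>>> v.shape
(29,)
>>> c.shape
(37, 7)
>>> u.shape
(29, 7, 37)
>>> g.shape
(37, 7, 29)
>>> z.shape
(37, 17, 29)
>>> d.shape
(29, 7, 37)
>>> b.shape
(29, 7, 7)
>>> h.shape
(7, 37, 29)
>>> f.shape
(7, 29)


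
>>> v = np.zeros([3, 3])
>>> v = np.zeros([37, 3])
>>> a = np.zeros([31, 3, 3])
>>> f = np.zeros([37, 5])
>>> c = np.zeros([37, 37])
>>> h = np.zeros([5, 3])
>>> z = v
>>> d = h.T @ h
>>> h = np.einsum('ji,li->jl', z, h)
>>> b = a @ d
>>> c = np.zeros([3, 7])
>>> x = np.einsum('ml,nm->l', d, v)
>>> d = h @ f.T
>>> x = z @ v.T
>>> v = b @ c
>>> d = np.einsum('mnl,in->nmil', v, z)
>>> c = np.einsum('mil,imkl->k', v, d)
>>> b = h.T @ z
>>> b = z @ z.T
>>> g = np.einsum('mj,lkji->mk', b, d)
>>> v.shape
(31, 3, 7)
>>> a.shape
(31, 3, 3)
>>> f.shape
(37, 5)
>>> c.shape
(37,)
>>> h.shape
(37, 5)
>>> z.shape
(37, 3)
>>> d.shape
(3, 31, 37, 7)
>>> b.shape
(37, 37)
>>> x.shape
(37, 37)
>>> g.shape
(37, 31)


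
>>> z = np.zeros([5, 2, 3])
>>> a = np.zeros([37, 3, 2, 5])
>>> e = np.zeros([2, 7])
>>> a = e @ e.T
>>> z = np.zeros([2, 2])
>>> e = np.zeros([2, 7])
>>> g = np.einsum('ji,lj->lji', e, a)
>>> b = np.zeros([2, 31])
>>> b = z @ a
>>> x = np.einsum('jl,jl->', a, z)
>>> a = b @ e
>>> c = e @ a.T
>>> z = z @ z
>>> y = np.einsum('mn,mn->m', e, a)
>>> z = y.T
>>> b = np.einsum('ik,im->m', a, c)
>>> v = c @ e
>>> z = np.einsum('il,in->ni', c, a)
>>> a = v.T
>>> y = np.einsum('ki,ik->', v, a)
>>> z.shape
(7, 2)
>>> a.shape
(7, 2)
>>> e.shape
(2, 7)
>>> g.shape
(2, 2, 7)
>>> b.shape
(2,)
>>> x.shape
()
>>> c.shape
(2, 2)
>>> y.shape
()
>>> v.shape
(2, 7)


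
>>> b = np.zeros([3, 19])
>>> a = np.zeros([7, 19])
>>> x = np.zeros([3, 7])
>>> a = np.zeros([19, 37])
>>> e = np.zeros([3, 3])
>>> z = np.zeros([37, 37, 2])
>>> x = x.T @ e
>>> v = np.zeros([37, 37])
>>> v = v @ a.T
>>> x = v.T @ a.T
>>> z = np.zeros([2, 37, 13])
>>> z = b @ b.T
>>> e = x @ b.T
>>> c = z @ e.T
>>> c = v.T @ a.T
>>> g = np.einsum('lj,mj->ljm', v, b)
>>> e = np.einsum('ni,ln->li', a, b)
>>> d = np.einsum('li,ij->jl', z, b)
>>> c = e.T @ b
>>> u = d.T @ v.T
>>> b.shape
(3, 19)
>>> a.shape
(19, 37)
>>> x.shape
(19, 19)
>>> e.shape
(3, 37)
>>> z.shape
(3, 3)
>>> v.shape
(37, 19)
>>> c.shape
(37, 19)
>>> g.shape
(37, 19, 3)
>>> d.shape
(19, 3)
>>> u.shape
(3, 37)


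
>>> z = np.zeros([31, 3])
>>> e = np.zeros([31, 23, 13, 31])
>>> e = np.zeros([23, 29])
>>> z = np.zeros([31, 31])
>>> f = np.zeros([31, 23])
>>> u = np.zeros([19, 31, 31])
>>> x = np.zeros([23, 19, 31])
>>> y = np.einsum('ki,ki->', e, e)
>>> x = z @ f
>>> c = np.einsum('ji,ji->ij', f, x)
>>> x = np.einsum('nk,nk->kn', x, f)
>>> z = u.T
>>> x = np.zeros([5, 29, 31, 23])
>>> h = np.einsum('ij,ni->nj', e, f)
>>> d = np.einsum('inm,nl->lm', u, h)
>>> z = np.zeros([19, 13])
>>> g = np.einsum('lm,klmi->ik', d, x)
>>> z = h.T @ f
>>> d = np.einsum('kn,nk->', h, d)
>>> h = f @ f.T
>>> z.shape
(29, 23)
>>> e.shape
(23, 29)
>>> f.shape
(31, 23)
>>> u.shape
(19, 31, 31)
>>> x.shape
(5, 29, 31, 23)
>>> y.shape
()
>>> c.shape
(23, 31)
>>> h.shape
(31, 31)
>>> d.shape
()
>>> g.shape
(23, 5)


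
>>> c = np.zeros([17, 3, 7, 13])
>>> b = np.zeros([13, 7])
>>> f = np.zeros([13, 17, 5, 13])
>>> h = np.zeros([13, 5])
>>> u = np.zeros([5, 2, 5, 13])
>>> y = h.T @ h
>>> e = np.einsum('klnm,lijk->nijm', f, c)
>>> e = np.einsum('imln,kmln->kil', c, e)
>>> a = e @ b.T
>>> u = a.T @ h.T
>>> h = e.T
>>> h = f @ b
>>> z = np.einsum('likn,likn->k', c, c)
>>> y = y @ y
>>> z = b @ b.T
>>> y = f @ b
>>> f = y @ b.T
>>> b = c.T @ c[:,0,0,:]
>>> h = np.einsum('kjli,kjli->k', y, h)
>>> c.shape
(17, 3, 7, 13)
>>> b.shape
(13, 7, 3, 13)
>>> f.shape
(13, 17, 5, 13)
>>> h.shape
(13,)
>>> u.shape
(13, 17, 13)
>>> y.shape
(13, 17, 5, 7)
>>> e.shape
(5, 17, 7)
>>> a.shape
(5, 17, 13)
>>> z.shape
(13, 13)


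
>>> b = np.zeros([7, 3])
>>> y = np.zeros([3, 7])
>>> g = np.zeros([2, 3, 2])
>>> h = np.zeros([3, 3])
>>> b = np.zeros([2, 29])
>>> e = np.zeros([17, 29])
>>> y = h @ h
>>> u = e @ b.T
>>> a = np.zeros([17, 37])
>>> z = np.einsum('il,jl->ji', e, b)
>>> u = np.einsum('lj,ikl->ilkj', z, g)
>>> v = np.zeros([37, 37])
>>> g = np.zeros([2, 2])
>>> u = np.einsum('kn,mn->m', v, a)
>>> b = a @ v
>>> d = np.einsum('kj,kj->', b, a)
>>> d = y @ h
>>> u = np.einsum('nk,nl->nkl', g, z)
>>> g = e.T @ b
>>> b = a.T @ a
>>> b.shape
(37, 37)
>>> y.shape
(3, 3)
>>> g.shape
(29, 37)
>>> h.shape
(3, 3)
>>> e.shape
(17, 29)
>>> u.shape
(2, 2, 17)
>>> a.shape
(17, 37)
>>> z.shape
(2, 17)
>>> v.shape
(37, 37)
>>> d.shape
(3, 3)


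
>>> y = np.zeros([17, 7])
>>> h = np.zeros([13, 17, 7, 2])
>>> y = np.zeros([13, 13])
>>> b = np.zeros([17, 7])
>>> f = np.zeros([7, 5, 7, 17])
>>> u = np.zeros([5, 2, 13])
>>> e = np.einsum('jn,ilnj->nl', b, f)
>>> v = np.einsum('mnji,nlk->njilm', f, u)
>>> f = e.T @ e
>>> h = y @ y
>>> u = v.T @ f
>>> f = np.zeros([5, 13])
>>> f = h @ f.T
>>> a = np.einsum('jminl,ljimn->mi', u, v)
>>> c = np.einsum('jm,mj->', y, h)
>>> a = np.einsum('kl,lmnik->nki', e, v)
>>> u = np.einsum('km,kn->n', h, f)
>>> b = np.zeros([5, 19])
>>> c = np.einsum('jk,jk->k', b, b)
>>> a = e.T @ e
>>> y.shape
(13, 13)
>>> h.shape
(13, 13)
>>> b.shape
(5, 19)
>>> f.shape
(13, 5)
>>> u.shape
(5,)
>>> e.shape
(7, 5)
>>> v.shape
(5, 7, 17, 2, 7)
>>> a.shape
(5, 5)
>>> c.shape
(19,)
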